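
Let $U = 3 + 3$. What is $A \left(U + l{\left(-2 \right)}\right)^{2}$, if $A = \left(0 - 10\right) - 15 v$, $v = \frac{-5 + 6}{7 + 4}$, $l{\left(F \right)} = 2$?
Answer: $- \frac{8000}{11} \approx -727.27$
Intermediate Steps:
$U = 6$
$v = \frac{1}{11}$ ($v = 1 \cdot \frac{1}{11} = \frac{1}{11} \approx 0.090909$)
$A = - \frac{125}{11}$ ($A = \left(0 - 10\right) - \frac{15}{11} = -10 - \frac{15}{11} = - \frac{125}{11} \approx -11.364$)
$A \left(U + l{\left(-2 \right)}\right)^{2} = - \frac{125 \left(6 + 2\right)^{2}}{11} = - \frac{125 \cdot 8^{2}}{11} = \left(- \frac{125}{11}\right) 64 = - \frac{8000}{11}$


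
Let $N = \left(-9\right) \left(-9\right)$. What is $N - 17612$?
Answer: $-17531$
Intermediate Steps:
$N = 81$
$N - 17612 = 81 - 17612 = -17531$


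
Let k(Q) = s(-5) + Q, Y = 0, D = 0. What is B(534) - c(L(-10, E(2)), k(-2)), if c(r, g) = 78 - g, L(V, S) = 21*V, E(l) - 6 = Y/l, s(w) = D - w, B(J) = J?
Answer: 459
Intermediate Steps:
s(w) = -w (s(w) = 0 - w = -w)
E(l) = 6 (E(l) = 6 + 0/l = 6 + 0 = 6)
k(Q) = 5 + Q (k(Q) = -1*(-5) + Q = 5 + Q)
B(534) - c(L(-10, E(2)), k(-2)) = 534 - (78 - (5 - 2)) = 534 - (78 - 1*3) = 534 - (78 - 3) = 534 - 1*75 = 534 - 75 = 459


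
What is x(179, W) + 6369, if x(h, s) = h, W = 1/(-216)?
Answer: 6548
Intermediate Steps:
W = -1/216 ≈ -0.0046296
x(179, W) + 6369 = 179 + 6369 = 6548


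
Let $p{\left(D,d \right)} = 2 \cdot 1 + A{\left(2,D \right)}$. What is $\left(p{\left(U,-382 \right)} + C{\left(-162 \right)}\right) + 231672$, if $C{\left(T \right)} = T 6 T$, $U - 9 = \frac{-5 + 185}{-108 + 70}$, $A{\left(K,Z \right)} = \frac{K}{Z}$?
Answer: $\frac{31520216}{81} \approx 3.8914 \cdot 10^{5}$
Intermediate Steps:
$U = \frac{81}{19}$ ($U = 9 + \frac{-5 + 185}{-108 + 70} = 9 + \frac{180}{-38} = 9 + 180 \left(- \frac{1}{38}\right) = 9 - \frac{90}{19} = \frac{81}{19} \approx 4.2632$)
$p{\left(D,d \right)} = 2 + \frac{2}{D}$ ($p{\left(D,d \right)} = 2 \cdot 1 + \frac{2}{D} = 2 + \frac{2}{D}$)
$C{\left(T \right)} = 6 T^{2}$ ($C{\left(T \right)} = 6 T T = 6 T^{2}$)
$\left(p{\left(U,-382 \right)} + C{\left(-162 \right)}\right) + 231672 = \left(\left(2 + \frac{2}{\frac{81}{19}}\right) + 6 \left(-162\right)^{2}\right) + 231672 = \left(\left(2 + 2 \cdot \frac{19}{81}\right) + 6 \cdot 26244\right) + 231672 = \left(\left(2 + \frac{38}{81}\right) + 157464\right) + 231672 = \left(\frac{200}{81} + 157464\right) + 231672 = \frac{12754784}{81} + 231672 = \frac{31520216}{81}$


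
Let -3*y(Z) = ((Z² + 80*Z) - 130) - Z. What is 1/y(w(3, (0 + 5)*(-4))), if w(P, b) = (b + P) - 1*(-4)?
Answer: 3/988 ≈ 0.0030364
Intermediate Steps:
w(P, b) = 4 + P + b (w(P, b) = (P + b) + 4 = 4 + P + b)
y(Z) = 130/3 - 79*Z/3 - Z²/3 (y(Z) = -(((Z² + 80*Z) - 130) - Z)/3 = -((-130 + Z² + 80*Z) - Z)/3 = -(-130 + Z² + 79*Z)/3 = 130/3 - 79*Z/3 - Z²/3)
1/y(w(3, (0 + 5)*(-4))) = 1/(130/3 - 79*(4 + 3 + (0 + 5)*(-4))/3 - (4 + 3 + (0 + 5)*(-4))²/3) = 1/(130/3 - 79*(4 + 3 + 5*(-4))/3 - (4 + 3 + 5*(-4))²/3) = 1/(130/3 - 79*(4 + 3 - 20)/3 - (4 + 3 - 20)²/3) = 1/(130/3 - 79/3*(-13) - ⅓*(-13)²) = 1/(130/3 + 1027/3 - ⅓*169) = 1/(130/3 + 1027/3 - 169/3) = 1/(988/3) = 3/988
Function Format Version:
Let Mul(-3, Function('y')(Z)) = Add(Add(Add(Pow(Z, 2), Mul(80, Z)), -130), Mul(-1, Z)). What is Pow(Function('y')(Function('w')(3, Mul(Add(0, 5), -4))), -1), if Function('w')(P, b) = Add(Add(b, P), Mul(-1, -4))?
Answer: Rational(3, 988) ≈ 0.0030364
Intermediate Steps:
Function('w')(P, b) = Add(4, P, b) (Function('w')(P, b) = Add(Add(P, b), 4) = Add(4, P, b))
Function('y')(Z) = Add(Rational(130, 3), Mul(Rational(-79, 3), Z), Mul(Rational(-1, 3), Pow(Z, 2))) (Function('y')(Z) = Mul(Rational(-1, 3), Add(Add(Add(Pow(Z, 2), Mul(80, Z)), -130), Mul(-1, Z))) = Mul(Rational(-1, 3), Add(Add(-130, Pow(Z, 2), Mul(80, Z)), Mul(-1, Z))) = Mul(Rational(-1, 3), Add(-130, Pow(Z, 2), Mul(79, Z))) = Add(Rational(130, 3), Mul(Rational(-79, 3), Z), Mul(Rational(-1, 3), Pow(Z, 2))))
Pow(Function('y')(Function('w')(3, Mul(Add(0, 5), -4))), -1) = Pow(Add(Rational(130, 3), Mul(Rational(-79, 3), Add(4, 3, Mul(Add(0, 5), -4))), Mul(Rational(-1, 3), Pow(Add(4, 3, Mul(Add(0, 5), -4)), 2))), -1) = Pow(Add(Rational(130, 3), Mul(Rational(-79, 3), Add(4, 3, Mul(5, -4))), Mul(Rational(-1, 3), Pow(Add(4, 3, Mul(5, -4)), 2))), -1) = Pow(Add(Rational(130, 3), Mul(Rational(-79, 3), Add(4, 3, -20)), Mul(Rational(-1, 3), Pow(Add(4, 3, -20), 2))), -1) = Pow(Add(Rational(130, 3), Mul(Rational(-79, 3), -13), Mul(Rational(-1, 3), Pow(-13, 2))), -1) = Pow(Add(Rational(130, 3), Rational(1027, 3), Mul(Rational(-1, 3), 169)), -1) = Pow(Add(Rational(130, 3), Rational(1027, 3), Rational(-169, 3)), -1) = Pow(Rational(988, 3), -1) = Rational(3, 988)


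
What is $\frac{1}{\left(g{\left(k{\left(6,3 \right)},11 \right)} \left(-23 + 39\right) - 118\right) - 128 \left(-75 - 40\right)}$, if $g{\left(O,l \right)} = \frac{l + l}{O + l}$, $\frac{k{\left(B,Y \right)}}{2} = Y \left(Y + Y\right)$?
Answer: $\frac{47}{686646} \approx 6.8449 \cdot 10^{-5}$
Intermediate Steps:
$k{\left(B,Y \right)} = 4 Y^{2}$ ($k{\left(B,Y \right)} = 2 Y \left(Y + Y\right) = 2 Y 2 Y = 2 \cdot 2 Y^{2} = 4 Y^{2}$)
$g{\left(O,l \right)} = \frac{2 l}{O + l}$
$\frac{1}{\left(g{\left(k{\left(6,3 \right)},11 \right)} \left(-23 + 39\right) - 118\right) - 128 \left(-75 - 40\right)} = \frac{1}{\left(2 \cdot 11 \frac{1}{4 \cdot 3^{2} + 11} \left(-23 + 39\right) - 118\right) - 128 \left(-75 - 40\right)} = \frac{1}{\left(2 \cdot 11 \frac{1}{4 \cdot 9 + 11} \cdot 16 - 118\right) - -14720} = \frac{1}{\left(2 \cdot 11 \frac{1}{36 + 11} \cdot 16 - 118\right) + 14720} = \frac{1}{\left(2 \cdot 11 \cdot \frac{1}{47} \cdot 16 - 118\right) + 14720} = \frac{1}{\left(\frac{22}{47} \cdot 16 - 118\right) + 14720} = \frac{1}{\left(\frac{352}{47} - 118\right) + 14720} = \frac{1}{- \frac{5194}{47} + 14720} = \frac{1}{\frac{686646}{47}} = \frac{47}{686646}$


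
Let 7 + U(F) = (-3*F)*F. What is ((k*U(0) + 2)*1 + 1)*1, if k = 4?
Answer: -25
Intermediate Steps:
U(F) = -7 - 3*F**2 (U(F) = -7 + (-3*F)*F = -7 - 3*F**2)
((k*U(0) + 2)*1 + 1)*1 = ((4*(-7 - 3*0**2) + 2)*1 + 1)*1 = ((4*(-7 - 3*0) + 2)*1 + 1)*1 = ((4*(-7 + 0) + 2)*1 + 1)*1 = ((4*(-7) + 2)*1 + 1)*1 = ((-28 + 2)*1 + 1)*1 = (-26*1 + 1)*1 = (-26 + 1)*1 = -25*1 = -25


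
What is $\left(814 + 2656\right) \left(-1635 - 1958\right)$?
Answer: $-12467710$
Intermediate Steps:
$\left(814 + 2656\right) \left(-1635 - 1958\right) = 3470 \left(-3593\right) = -12467710$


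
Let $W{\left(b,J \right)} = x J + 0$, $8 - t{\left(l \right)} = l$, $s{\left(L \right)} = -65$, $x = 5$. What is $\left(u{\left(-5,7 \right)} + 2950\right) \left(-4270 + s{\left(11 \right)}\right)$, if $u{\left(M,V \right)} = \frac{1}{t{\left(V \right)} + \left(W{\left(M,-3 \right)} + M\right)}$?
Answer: $- \frac{242972415}{19} \approx -1.2788 \cdot 10^{7}$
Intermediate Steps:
$t{\left(l \right)} = 8 - l$
$W{\left(b,J \right)} = 5 J$ ($W{\left(b,J \right)} = 5 J + 0 = 5 J$)
$u{\left(M,V \right)} = \frac{1}{-7 + M - V}$ ($u{\left(M,V \right)} = \frac{1}{\left(8 - V\right) + \left(5 \left(-3\right) + M\right)} = \frac{1}{\left(8 - V\right) + \left(-15 + M\right)} = \frac{1}{-7 + M - V}$)
$\left(u{\left(-5,7 \right)} + 2950\right) \left(-4270 + s{\left(11 \right)}\right) = \left(\frac{1}{-7 - 5 - 7} + 2950\right) \left(-4270 - 65\right) = \left(\frac{1}{-7 - 5 - 7} + 2950\right) \left(-4335\right) = \left(\frac{1}{-19} + 2950\right) \left(-4335\right) = \left(- \frac{1}{19} + 2950\right) \left(-4335\right) = \frac{56049}{19} \left(-4335\right) = - \frac{242972415}{19}$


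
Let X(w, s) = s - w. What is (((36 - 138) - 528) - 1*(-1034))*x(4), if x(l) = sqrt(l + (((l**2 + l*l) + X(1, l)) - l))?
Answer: 404*sqrt(35) ≈ 2390.1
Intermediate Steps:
x(l) = sqrt(-1 + l + 2*l**2) (x(l) = sqrt(l + (((l**2 + l*l) + (l - 1*1)) - l)) = sqrt(l + (((l**2 + l**2) + (l - 1)) - l)) = sqrt(l + ((2*l**2 + (-1 + l)) - l)) = sqrt(l + ((-1 + l + 2*l**2) - l)) = sqrt(l + (-1 + 2*l**2)) = sqrt(-1 + l + 2*l**2))
(((36 - 138) - 528) - 1*(-1034))*x(4) = (((36 - 138) - 528) - 1*(-1034))*sqrt(-1 + 4 + 2*4**2) = ((-102 - 528) + 1034)*sqrt(-1 + 4 + 2*16) = (-630 + 1034)*sqrt(-1 + 4 + 32) = 404*sqrt(35)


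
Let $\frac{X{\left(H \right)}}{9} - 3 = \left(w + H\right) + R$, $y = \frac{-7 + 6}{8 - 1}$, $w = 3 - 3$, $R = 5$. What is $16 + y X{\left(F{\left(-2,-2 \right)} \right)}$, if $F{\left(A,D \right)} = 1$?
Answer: $\frac{31}{7} \approx 4.4286$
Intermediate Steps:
$w = 0$
$y = - \frac{1}{7} \approx -0.14286$
$X{\left(H \right)} = 72 + 9 H$ ($X{\left(H \right)} = 27 + 9 \left(\left(0 + H\right) + 5\right) = 27 + 9 \left(H + 5\right) = 27 + 9 \left(5 + H\right) = 27 + \left(45 + 9 H\right) = 72 + 9 H$)
$16 + y X{\left(F{\left(-2,-2 \right)} \right)} = 16 - \frac{72 + 9 \cdot 1}{7} = 16 - \frac{72 + 9}{7} = 16 - \frac{81}{7} = \frac{31}{7}$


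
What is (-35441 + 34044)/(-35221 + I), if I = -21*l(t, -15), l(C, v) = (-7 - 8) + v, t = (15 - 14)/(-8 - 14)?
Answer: 1397/34591 ≈ 0.040386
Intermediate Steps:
t = -1/22 (t = 1/(-22) = 1*(-1/22) = -1/22 ≈ -0.045455)
l(C, v) = -15 + v
I = 630 (I = -21*(-15 - 15) = -21*(-30) = 630)
(-35441 + 34044)/(-35221 + I) = (-35441 + 34044)/(-35221 + 630) = -1397/(-34591) = -1397*(-1/34591) = 1397/34591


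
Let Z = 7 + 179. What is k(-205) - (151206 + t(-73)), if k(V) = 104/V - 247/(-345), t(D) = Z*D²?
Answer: -16159245049/14145 ≈ -1.1424e+6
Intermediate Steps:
Z = 186
t(D) = 186*D²
k(V) = 247/345 + 104/V (k(V) = 104/V - 247*(-1/345) = 104/V + 247/345 = 247/345 + 104/V)
k(-205) - (151206 + t(-73)) = (247/345 + 104/(-205)) - (151206 + 186*(-73)²) = (247/345 + 104*(-1/205)) - (151206 + 186*5329) = (247/345 - 104/205) - (151206 + 991194) = 2951/14145 - 1*1142400 = 2951/14145 - 1142400 = -16159245049/14145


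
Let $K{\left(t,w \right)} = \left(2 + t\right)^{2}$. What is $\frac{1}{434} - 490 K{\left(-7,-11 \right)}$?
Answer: $- \frac{5316499}{434} \approx -12250.0$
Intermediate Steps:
$\frac{1}{434} - 490 K{\left(-7,-11 \right)} = \frac{1}{434} - 490 \left(2 - 7\right)^{2} = \frac{1}{434} - 490 \left(-5\right)^{2} = \frac{1}{434} - 12250 = - \frac{5316499}{434}$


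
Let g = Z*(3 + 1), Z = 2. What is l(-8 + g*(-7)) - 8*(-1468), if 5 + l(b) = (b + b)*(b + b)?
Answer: 28123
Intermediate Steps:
g = 8 (g = 2*(3 + 1) = 2*4 = 8)
l(b) = -5 + 4*b² (l(b) = -5 + (b + b)*(b + b) = -5 + (2*b)*(2*b) = -5 + 4*b²)
l(-8 + g*(-7)) - 8*(-1468) = (-5 + 4*(-8 + 8*(-7))²) - 8*(-1468) = (-5 + 4*(-8 - 56)²) + 11744 = (-5 + 4*(-64)²) + 11744 = (-5 + 4*4096) + 11744 = (-5 + 16384) + 11744 = 16379 + 11744 = 28123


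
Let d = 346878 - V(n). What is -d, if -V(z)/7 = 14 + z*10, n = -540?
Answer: -309176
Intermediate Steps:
V(z) = -98 - 70*z (V(z) = -7*(14 + z*10) = -7*(14 + 10*z) = -98 - 70*z)
d = 309176 (d = 346878 - (-98 - 70*(-540)) = 346878 - (-98 + 37800) = 346878 - 1*37702 = 346878 - 37702 = 309176)
-d = -1*309176 = -309176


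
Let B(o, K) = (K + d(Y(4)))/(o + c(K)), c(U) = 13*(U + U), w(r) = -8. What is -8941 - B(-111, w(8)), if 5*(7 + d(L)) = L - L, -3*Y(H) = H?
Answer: -2852194/319 ≈ -8941.0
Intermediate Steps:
Y(H) = -H/3
d(L) = -7 (d(L) = -7 + (L - L)/5 = -7 + (⅕)*0 = -7 + 0 = -7)
c(U) = 26*U (c(U) = 13*(2*U) = 26*U)
B(o, K) = (-7 + K)/(o + 26*K) (B(o, K) = (K - 7)/(o + 26*K) = (-7 + K)/(o + 26*K))
-8941 - B(-111, w(8)) = -8941 - (-7 - 8)/(-111 + 26*(-8)) = -8941 - (-15)/(-111 - 208) = -8941 - (-15)/(-319) = -8941 - (-1)*(-15)/319 = -8941 - 1*15/319 = -8941 - 15/319 = -2852194/319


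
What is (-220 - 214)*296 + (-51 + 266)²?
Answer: -82239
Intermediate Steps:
(-220 - 214)*296 + (-51 + 266)² = -434*296 + 215² = -128464 + 46225 = -82239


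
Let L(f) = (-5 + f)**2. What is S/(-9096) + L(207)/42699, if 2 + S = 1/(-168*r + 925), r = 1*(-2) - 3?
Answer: 72804006059/76167614840 ≈ 0.95584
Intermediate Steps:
r = -5 (r = -2 - 3 = -5)
S = -3529/1765 (S = -2 + 1/(-168*(-5) + 925) = -2 + 1/(840 + 925) = -2 + 1/1765 = -3529/1765 ≈ -1.9994)
S/(-9096) + L(207)/42699 = -3529/1765/(-9096) + (-5 + 207)**2/42699 = -3529/1765*(-1/9096) + 202**2*(1/42699) = 3529/16054440 + 40804*(1/42699) = 3529/16054440 + 40804/42699 = 72804006059/76167614840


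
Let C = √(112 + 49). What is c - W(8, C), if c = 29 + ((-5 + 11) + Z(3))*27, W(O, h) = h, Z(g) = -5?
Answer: 56 - √161 ≈ 43.311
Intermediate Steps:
C = √161 ≈ 12.689
c = 56 (c = 29 + ((-5 + 11) - 5)*27 = 29 + (6 - 5)*27 = 29 + 1*27 = 29 + 27 = 56)
c - W(8, C) = 56 - √161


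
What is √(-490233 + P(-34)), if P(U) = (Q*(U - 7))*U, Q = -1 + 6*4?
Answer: I*√458171 ≈ 676.88*I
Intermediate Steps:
Q = 23 (Q = -1 + 24 = 23)
P(U) = U*(-161 + 23*U) (P(U) = (23*(U - 7))*U = (23*(-7 + U))*U = (-161 + 23*U)*U = U*(-161 + 23*U))
√(-490233 + P(-34)) = √(-490233 + 23*(-34)*(-7 - 34)) = √(-490233 + 23*(-34)*(-41)) = √(-490233 + 32062) = √(-458171) = I*√458171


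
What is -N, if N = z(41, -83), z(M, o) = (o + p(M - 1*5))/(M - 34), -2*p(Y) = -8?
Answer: 79/7 ≈ 11.286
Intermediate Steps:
p(Y) = 4 (p(Y) = -½*(-8) = 4)
z(M, o) = (4 + o)/(-34 + M) (z(M, o) = (o + 4)/(M - 34) = (4 + o)/(-34 + M))
N = -79/7 (N = (4 - 83)/(-34 + 41) = -79/7 ≈ -11.286)
-N = -1*(-79/7) = 79/7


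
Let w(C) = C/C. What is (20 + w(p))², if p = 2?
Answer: 441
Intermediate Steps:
w(C) = 1
(20 + w(p))² = (20 + 1)² = 21² = 441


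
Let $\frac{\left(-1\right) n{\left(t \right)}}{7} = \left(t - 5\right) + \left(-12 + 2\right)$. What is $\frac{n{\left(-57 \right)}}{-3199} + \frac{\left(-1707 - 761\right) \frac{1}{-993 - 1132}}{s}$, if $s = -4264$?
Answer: $- \frac{163379969}{1035219250} \approx -0.15782$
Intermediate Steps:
$n{\left(t \right)} = 105 - 7 t$ ($n{\left(t \right)} = - 7 \left(\left(t - 5\right) + \left(-12 + 2\right)\right) = - 7 \left(\left(-5 + t\right) - 10\right) = - 7 \left(-15 + t\right) = 105 - 7 t$)
$\frac{n{\left(-57 \right)}}{-3199} + \frac{\left(-1707 - 761\right) \frac{1}{-993 - 1132}}{s} = \frac{105 - -399}{-3199} + \frac{\left(-1707 - 761\right) \frac{1}{-993 - 1132}}{-4264} = \left(105 + 399\right) \left(- \frac{1}{3199}\right) + - \frac{2468}{-2125} \left(- \frac{1}{4264}\right) = 504 \left(- \frac{1}{3199}\right) + \left(-2468\right) \left(- \frac{1}{2125}\right) \left(- \frac{1}{4264}\right) = - \frac{72}{457} + \frac{2468}{2125} \left(- \frac{1}{4264}\right) = - \frac{72}{457} - \frac{617}{2265250} = - \frac{163379969}{1035219250}$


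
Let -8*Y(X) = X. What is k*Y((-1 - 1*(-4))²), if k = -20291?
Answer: 182619/8 ≈ 22827.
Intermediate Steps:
Y(X) = -X/8
k*Y((-1 - 1*(-4))²) = -(-20291)*(-1 - 1*(-4))²/8 = -(-20291)*(-1 + 4)²/8 = -(-20291)*3²/8 = -(-20291)*9/8 = -20291*(-9/8) = 182619/8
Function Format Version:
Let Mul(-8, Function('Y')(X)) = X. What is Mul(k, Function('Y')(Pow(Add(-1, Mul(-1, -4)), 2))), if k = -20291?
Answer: Rational(182619, 8) ≈ 22827.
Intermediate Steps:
Function('Y')(X) = Mul(Rational(-1, 8), X)
Mul(k, Function('Y')(Pow(Add(-1, Mul(-1, -4)), 2))) = Mul(-20291, Mul(Rational(-1, 8), Pow(Add(-1, Mul(-1, -4)), 2))) = Mul(-20291, Mul(Rational(-1, 8), Pow(Add(-1, 4), 2))) = Mul(-20291, Mul(Rational(-1, 8), Pow(3, 2))) = Mul(-20291, Mul(Rational(-1, 8), 9)) = Mul(-20291, Rational(-9, 8)) = Rational(182619, 8)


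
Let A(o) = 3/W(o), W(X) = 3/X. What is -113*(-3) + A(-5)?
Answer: 334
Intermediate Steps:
A(o) = o (A(o) = 3/((3/o)) = 3*(o/3) = o)
-113*(-3) + A(-5) = -113*(-3) - 5 = 339 - 5 = 334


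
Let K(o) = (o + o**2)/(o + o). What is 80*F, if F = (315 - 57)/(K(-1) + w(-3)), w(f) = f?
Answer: -6880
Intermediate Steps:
K(o) = (o + o**2)/(2*o) (K(o) = (o + o**2)/((2*o)) = (o + o**2)*(1/(2*o)) = (o + o**2)/(2*o))
F = -86 (F = (315 - 57)/((1/2 + (1/2)*(-1)) - 3) = 258/((1/2 - 1/2) - 3) = 258/(0 - 3) = 258/(-3) = 258*(-1/3) = -86)
80*F = 80*(-86) = -6880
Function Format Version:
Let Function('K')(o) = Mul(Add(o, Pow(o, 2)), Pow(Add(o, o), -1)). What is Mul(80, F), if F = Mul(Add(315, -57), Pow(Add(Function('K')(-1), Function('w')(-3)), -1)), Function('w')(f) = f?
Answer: -6880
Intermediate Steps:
Function('K')(o) = Mul(Rational(1, 2), Pow(o, -1), Add(o, Pow(o, 2))) (Function('K')(o) = Mul(Add(o, Pow(o, 2)), Pow(Mul(2, o), -1)) = Mul(Add(o, Pow(o, 2)), Mul(Rational(1, 2), Pow(o, -1))) = Mul(Rational(1, 2), Pow(o, -1), Add(o, Pow(o, 2))))
F = -86 (F = Mul(Add(315, -57), Pow(Add(Add(Rational(1, 2), Mul(Rational(1, 2), -1)), -3), -1)) = Mul(258, Pow(Add(Add(Rational(1, 2), Rational(-1, 2)), -3), -1)) = Mul(258, Pow(Add(0, -3), -1)) = Mul(258, Pow(-3, -1)) = Mul(258, Rational(-1, 3)) = -86)
Mul(80, F) = Mul(80, -86) = -6880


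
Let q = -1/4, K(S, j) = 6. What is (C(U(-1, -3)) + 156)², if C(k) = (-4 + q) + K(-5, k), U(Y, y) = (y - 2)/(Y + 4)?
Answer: 398161/16 ≈ 24885.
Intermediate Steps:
U(Y, y) = (-2 + y)/(4 + Y)
q = -¼ (q = -1*¼ = -¼ ≈ -0.25000)
C(k) = 7/4 (C(k) = (-4 - ¼) + 6 = -17/4 + 6 = 7/4)
(C(U(-1, -3)) + 156)² = (7/4 + 156)² = (631/4)² = 398161/16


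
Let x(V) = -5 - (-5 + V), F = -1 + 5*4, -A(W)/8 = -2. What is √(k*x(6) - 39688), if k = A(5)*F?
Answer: 2*I*√10378 ≈ 203.74*I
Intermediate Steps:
A(W) = 16 (A(W) = -8*(-2) = 16)
F = 19 (F = -1 + 20 = 19)
k = 304 (k = 16*19 = 304)
x(V) = -V (x(V) = -5 + (5 - V) = -V)
√(k*x(6) - 39688) = √(304*(-1*6) - 39688) = √(304*(-6) - 39688) = √(-1824 - 39688) = √(-41512) = 2*I*√10378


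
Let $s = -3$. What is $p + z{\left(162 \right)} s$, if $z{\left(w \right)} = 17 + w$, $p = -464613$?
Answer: $-465150$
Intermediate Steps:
$p + z{\left(162 \right)} s = -464613 + \left(17 + 162\right) \left(-3\right) = -464613 + 179 \left(-3\right) = -464613 - 537 = -465150$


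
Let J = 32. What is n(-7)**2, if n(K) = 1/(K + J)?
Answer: 1/625 ≈ 0.0016000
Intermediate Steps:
n(K) = 1/(32 + K) (n(K) = 1/(K + 32) = 1/(32 + K))
n(-7)**2 = (1/(32 - 7))**2 = (1/25)**2 = 1/625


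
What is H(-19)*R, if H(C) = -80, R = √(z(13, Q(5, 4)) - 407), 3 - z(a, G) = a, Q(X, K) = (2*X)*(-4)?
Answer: -80*I*√417 ≈ -1633.6*I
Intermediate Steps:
Q(X, K) = -8*X
z(a, G) = 3 - a
R = I*√417 (R = √((3 - 1*13) - 407) = √((3 - 13) - 407) = √(-10 - 407) = √(-417) = I*√417 ≈ 20.421*I)
H(-19)*R = -80*I*√417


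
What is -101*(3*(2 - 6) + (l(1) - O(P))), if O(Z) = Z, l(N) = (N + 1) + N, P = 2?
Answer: 1111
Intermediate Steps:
l(N) = 1 + 2*N (l(N) = (1 + N) + N = 1 + 2*N)
-101*(3*(2 - 6) + (l(1) - O(P))) = -101*(3*(2 - 6) + ((1 + 2*1) - 1*2)) = -101*(3*(-4) + ((1 + 2) - 2)) = -101*(-12 + (3 - 2)) = -101*(-12 + 1) = -101*(-11) = 1111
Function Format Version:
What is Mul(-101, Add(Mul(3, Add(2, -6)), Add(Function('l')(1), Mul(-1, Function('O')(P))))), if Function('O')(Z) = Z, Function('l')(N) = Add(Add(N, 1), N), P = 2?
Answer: 1111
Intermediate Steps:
Function('l')(N) = Add(1, Mul(2, N)) (Function('l')(N) = Add(Add(1, N), N) = Add(1, Mul(2, N)))
Mul(-101, Add(Mul(3, Add(2, -6)), Add(Function('l')(1), Mul(-1, Function('O')(P))))) = Mul(-101, Add(Mul(3, Add(2, -6)), Add(Add(1, Mul(2, 1)), Mul(-1, 2)))) = Mul(-101, Add(Mul(3, -4), Add(Add(1, 2), -2))) = Mul(-101, Add(-12, Add(3, -2))) = Mul(-101, Add(-12, 1)) = Mul(-101, -11) = 1111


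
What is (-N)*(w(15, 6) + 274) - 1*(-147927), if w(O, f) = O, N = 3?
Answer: 147060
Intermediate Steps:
(-N)*(w(15, 6) + 274) - 1*(-147927) = (-1*3)*(15 + 274) - 1*(-147927) = -3*289 + 147927 = -867 + 147927 = 147060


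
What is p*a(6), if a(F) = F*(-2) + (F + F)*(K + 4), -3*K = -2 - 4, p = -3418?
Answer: -205080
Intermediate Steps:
K = 2 (K = -(-2 - 4)/3 = -1/3*(-6) = 2)
a(F) = 10*F (a(F) = F*(-2) + (F + F)*(2 + 4) = -2*F + (2*F)*6 = -2*F + 12*F = 10*F)
p*a(6) = -34180*6 = -3418*60 = -205080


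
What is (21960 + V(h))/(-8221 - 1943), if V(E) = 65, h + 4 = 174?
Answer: -22025/10164 ≈ -2.1670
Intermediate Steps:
h = 170 (h = -4 + 174 = 170)
(21960 + V(h))/(-8221 - 1943) = (21960 + 65)/(-8221 - 1943) = 22025/(-10164) = 22025*(-1/10164) = -22025/10164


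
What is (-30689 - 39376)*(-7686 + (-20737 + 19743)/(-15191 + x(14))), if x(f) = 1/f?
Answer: 38175867246510/70891 ≈ 5.3852e+8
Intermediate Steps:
(-30689 - 39376)*(-7686 + (-20737 + 19743)/(-15191 + x(14))) = (-30689 - 39376)*(-7686 + (-20737 + 19743)/(-15191 + 1/14)) = -70065*(-7686 - 994/(-15191 + 1/14)) = -70065*(-7686 - 994/(-212673/14)) = -70065*(-7686 - 994*(-14/212673)) = -70065*(-7686 + 13916/212673) = -70065*(-1634590762/212673) = 38175867246510/70891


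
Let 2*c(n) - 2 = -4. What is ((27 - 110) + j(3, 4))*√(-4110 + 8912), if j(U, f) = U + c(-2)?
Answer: -3969*√2 ≈ -5613.0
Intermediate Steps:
c(n) = -1 (c(n) = 1 + (½)*(-4) = 1 - 2 = -1)
j(U, f) = -1 + U (j(U, f) = U - 1 = -1 + U)
((27 - 110) + j(3, 4))*√(-4110 + 8912) = ((27 - 110) + (-1 + 3))*√(-4110 + 8912) = (-83 + 2)*√4802 = -3969*√2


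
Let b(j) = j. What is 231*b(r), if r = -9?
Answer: -2079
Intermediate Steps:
231*b(r) = 231*(-9) = -2079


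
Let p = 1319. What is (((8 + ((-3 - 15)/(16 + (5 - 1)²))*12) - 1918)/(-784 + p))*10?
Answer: -7667/214 ≈ -35.827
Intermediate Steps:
(((8 + ((-3 - 15)/(16 + (5 - 1)²))*12) - 1918)/(-784 + p))*10 = (((8 + ((-3 - 15)/(16 + (5 - 1)²))*12) - 1918)/(-784 + 1319))*10 = (((8 - 18/(16 + 4²)*12) - 1918)/535)*10 = (((8 - 18/(16 + 16)*12) - 1918)*(1/535))*10 = (((8 - 18/32*12) - 1918)*(1/535))*10 = (((8 - 18*1/32*12) - 1918)*(1/535))*10 = (((8 - 9/16*12) - 1918)*(1/535))*10 = (((8 - 27/4) - 1918)*(1/535))*10 = ((5/4 - 1918)*(1/535))*10 = -7667/4*1/535*10 = -7667/2140*10 = -7667/214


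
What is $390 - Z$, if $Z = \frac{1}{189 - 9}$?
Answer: $\frac{70199}{180} \approx 389.99$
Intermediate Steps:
$Z = \frac{1}{180} \approx 0.0055556$
$390 - Z = 390 - \frac{1}{180} = \frac{70199}{180}$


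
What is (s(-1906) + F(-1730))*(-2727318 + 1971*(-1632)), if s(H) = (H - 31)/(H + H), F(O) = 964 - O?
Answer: -30526742622675/1906 ≈ -1.6016e+10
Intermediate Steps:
s(H) = (-31 + H)/(2*H) (s(H) = (-31 + H)/((2*H)) = (-31 + H)*(1/(2*H)) = (-31 + H)/(2*H))
(s(-1906) + F(-1730))*(-2727318 + 1971*(-1632)) = ((½)*(-31 - 1906)/(-1906) + (964 - 1*(-1730)))*(-2727318 + 1971*(-1632)) = ((½)*(-1/1906)*(-1937) + (964 + 1730))*(-2727318 - 3216672) = (1937/3812 + 2694)*(-5943990) = (10271465/3812)*(-5943990) = -30526742622675/1906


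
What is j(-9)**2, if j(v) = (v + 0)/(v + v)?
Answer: 1/4 ≈ 0.25000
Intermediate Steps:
j(v) = 1/2 (j(v) = v/((2*v)) = v*(1/(2*v)) = 1/2)
j(-9)**2 = (1/2)**2 = 1/4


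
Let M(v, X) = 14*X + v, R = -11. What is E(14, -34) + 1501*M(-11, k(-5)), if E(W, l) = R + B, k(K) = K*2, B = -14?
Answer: -226676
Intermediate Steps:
k(K) = 2*K
E(W, l) = -25 (E(W, l) = -11 - 14 = -25)
M(v, X) = v + 14*X
E(14, -34) + 1501*M(-11, k(-5)) = -25 + 1501*(-11 + 14*(2*(-5))) = -25 + 1501*(-11 + 14*(-10)) = -25 + 1501*(-11 - 140) = -25 + 1501*(-151) = -25 - 226651 = -226676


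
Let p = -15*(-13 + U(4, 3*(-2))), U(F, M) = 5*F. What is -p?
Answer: 105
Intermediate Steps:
p = -105 (p = -15*(-13 + 5*4) = -15*(-13 + 20) = -15*7 = -105)
-p = -1*(-105) = 105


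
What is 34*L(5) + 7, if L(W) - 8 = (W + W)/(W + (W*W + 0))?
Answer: 871/3 ≈ 290.33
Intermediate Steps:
L(W) = 8 + 2*W/(W + W²) (L(W) = 8 + (W + W)/(W + (W*W + 0)) = 8 + (2*W)/(W + (W² + 0)) = 8 + (2*W)/(W + W²) = 8 + 2*W/(W + W²))
34*L(5) + 7 = 34*(2*(5 + 4*5)/(1 + 5)) + 7 = 34*(2*(5 + 20)/6) + 7 = 34*(2*(⅙)*25) + 7 = 34*(25/3) + 7 = 850/3 + 7 = 871/3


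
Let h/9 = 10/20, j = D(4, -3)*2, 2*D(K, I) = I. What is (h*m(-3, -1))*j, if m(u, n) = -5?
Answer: 135/2 ≈ 67.500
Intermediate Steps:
D(K, I) = I/2
j = -3 (j = ((½)*(-3))*2 = -3/2*2 = -3)
h = 9/2 (h = 9*(10/20) = 9*(10*(1/20)) = 9*(½) = 9/2 ≈ 4.5000)
(h*m(-3, -1))*j = ((9/2)*(-5))*(-3) = -45/2*(-3) = 135/2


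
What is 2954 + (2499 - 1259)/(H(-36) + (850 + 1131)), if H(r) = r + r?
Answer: 5640426/1909 ≈ 2954.6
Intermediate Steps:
H(r) = 2*r
2954 + (2499 - 1259)/(H(-36) + (850 + 1131)) = 2954 + (2499 - 1259)/(2*(-36) + (850 + 1131)) = 2954 + 1240/(-72 + 1981) = 2954 + 1240/1909 = 5640426/1909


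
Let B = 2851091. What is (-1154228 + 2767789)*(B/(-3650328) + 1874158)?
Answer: 11038836430707632213/3650328 ≈ 3.0241e+12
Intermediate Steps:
(-1154228 + 2767789)*(B/(-3650328) + 1874158) = (-1154228 + 2767789)*(2851091/(-3650328) + 1874158) = 1613561*(2851091*(-1/3650328) + 1874158) = 1613561*(-2851091/3650328 + 1874158) = 1613561*(6841288572733/3650328) = 11038836430707632213/3650328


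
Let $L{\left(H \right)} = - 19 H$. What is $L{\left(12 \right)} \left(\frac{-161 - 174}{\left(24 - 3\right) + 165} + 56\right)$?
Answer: $- \frac{383078}{31} \approx -12357.0$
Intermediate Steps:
$L{\left(12 \right)} \left(\frac{-161 - 174}{\left(24 - 3\right) + 165} + 56\right) = \left(-19\right) 12 \left(\frac{-161 - 174}{\left(24 - 3\right) + 165} + 56\right) = - 228 \left(- \frac{335}{21 + 165} + 56\right) = - 228 \left(- \frac{335}{186} + 56\right) = \left(-228\right) \frac{10081}{186} = - \frac{383078}{31}$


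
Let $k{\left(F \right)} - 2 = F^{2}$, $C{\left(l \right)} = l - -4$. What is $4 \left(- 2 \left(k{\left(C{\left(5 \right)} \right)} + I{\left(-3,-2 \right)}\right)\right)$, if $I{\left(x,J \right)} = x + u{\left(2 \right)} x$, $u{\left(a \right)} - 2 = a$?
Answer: $-544$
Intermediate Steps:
$C{\left(l \right)} = 4 + l$ ($C{\left(l \right)} = l + 4 = 4 + l$)
$u{\left(a \right)} = 2 + a$
$I{\left(x,J \right)} = 5 x$ ($I{\left(x,J \right)} = x + \left(2 + 2\right) x = x + 4 x = 5 x$)
$k{\left(F \right)} = 2 + F^{2}$
$4 \left(- 2 \left(k{\left(C{\left(5 \right)} \right)} + I{\left(-3,-2 \right)}\right)\right) = 4 \left(- 2 \left(\left(2 + \left(4 + 5\right)^{2}\right) + 5 \left(-3\right)\right)\right) = 4 \left(- 2 \left(\left(2 + 9^{2}\right) - 15\right)\right) = 4 \left(- 2 \left(\left(2 + 81\right) - 15\right)\right) = 4 \left(- 2 \left(83 - 15\right)\right) = 4 \left(\left(-2\right) 68\right) = 4 \left(-136\right) = -544$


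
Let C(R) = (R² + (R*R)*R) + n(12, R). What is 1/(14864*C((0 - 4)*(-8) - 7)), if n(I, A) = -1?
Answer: 1/241525136 ≈ 4.1404e-9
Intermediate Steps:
C(R) = -1 + R² + R³ (C(R) = (R² + (R*R)*R) - 1 = (R² + R²*R) - 1 = (R² + R³) - 1 = -1 + R² + R³)
1/(14864*C((0 - 4)*(-8) - 7)) = 1/(14864*(-1 + ((0 - 4)*(-8) - 7)² + ((0 - 4)*(-8) - 7)³)) = 1/(14864*(-1 + (-4*(-8) - 7)² + (-4*(-8) - 7)³)) = 1/(14864*(-1 + (32 - 7)² + (32 - 7)³)) = 1/(14864*(-1 + 25² + 25³)) = 1/(14864*(-1 + 625 + 15625)) = (1/14864)/16249 = (1/14864)*(1/16249) = 1/241525136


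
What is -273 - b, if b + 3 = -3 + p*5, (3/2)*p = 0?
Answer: -267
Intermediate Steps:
p = 0 (p = (2/3)*0 = 0)
b = -6 (b = -3 + (-3 + 0*5) = -3 + (-3 + 0) = -3 - 3 = -6)
-273 - b = -273 - 1*(-6) = -273 + 6 = -267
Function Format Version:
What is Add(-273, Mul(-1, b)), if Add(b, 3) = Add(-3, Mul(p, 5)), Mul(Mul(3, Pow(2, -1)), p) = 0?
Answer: -267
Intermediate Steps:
p = 0 (p = Mul(Rational(2, 3), 0) = 0)
b = -6 (b = Add(-3, Add(-3, Mul(0, 5))) = Add(-3, Add(-3, 0)) = Add(-3, -3) = -6)
Add(-273, Mul(-1, b)) = Add(-273, Mul(-1, -6)) = Add(-273, 6) = -267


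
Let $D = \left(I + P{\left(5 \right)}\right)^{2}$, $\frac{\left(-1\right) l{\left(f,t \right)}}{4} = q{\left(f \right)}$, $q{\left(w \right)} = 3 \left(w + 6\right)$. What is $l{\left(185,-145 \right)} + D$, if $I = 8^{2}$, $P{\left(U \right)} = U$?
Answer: $2469$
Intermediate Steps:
$q{\left(w \right)} = 18 + 3 w$ ($q{\left(w \right)} = 3 \left(6 + w\right) = 18 + 3 w$)
$l{\left(f,t \right)} = -72 - 12 f$ ($l{\left(f,t \right)} = - 4 \left(18 + 3 f\right) = -72 - 12 f$)
$I = 64$
$D = 4761$ ($D = \left(64 + 5\right)^{2} = 69^{2} = 4761$)
$l{\left(185,-145 \right)} + D = \left(-72 - 2220\right) + 4761 = -2292 + 4761 = 2469$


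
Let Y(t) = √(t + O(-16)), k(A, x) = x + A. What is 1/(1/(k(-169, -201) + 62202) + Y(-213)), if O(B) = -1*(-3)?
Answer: 61832/802871207041 - 3823196224*I*√210/802871207041 ≈ 7.7014e-8 - 0.069007*I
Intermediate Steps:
O(B) = 3
k(A, x) = A + x
Y(t) = √(3 + t) (Y(t) = √(t + 3) = √(3 + t))
1/(1/(k(-169, -201) + 62202) + Y(-213)) = 1/(1/((-169 - 201) + 62202) + √(3 - 213)) = 1/(1/(-370 + 62202) + √(-210)) = 1/(1/61832 + I*√210)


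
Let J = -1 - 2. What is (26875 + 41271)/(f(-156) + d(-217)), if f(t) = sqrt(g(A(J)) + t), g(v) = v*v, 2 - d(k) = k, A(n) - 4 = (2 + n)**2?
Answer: 7461987/24046 - 34073*I*sqrt(131)/24046 ≈ 310.32 - 16.218*I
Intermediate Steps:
J = -3
A(n) = 4 + (2 + n)**2
d(k) = 2 - k
g(v) = v**2
f(t) = sqrt(25 + t) (f(t) = sqrt((4 + (2 - 3)**2)**2 + t) = sqrt((4 + (-1)**2)**2 + t) = sqrt((4 + 1)**2 + t) = sqrt(5**2 + t) = sqrt(25 + t))
(26875 + 41271)/(f(-156) + d(-217)) = (26875 + 41271)/(sqrt(25 - 156) + (2 - 1*(-217))) = 68146/(sqrt(-131) + (2 + 217)) = 68146/(I*sqrt(131) + 219) = 68146/(219 + I*sqrt(131))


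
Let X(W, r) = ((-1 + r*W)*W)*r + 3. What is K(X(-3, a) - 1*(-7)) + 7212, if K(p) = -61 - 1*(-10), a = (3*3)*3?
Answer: 7161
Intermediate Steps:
a = 27 (a = 9*3 = 27)
X(W, r) = 3 + W*r*(-1 + W*r) (X(W, r) = ((-1 + W*r)*W)*r + 3 = (W*(-1 + W*r))*r + 3 = W*r*(-1 + W*r) + 3 = 3 + W*r*(-1 + W*r))
K(p) = -51 (K(p) = -61 + 10 = -51)
K(X(-3, a) - 1*(-7)) + 7212 = -51 + 7212 = 7161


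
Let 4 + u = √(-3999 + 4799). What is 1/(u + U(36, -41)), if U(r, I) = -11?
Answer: 3/115 + 4*√2/115 ≈ 0.075277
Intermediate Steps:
u = -4 + 20*√2 (u = -4 + √(-3999 + 4799) = -4 + √800 = -4 + 20*√2 ≈ 24.284)
1/(u + U(36, -41)) = 1/((-4 + 20*√2) - 11) = 1/(-15 + 20*√2)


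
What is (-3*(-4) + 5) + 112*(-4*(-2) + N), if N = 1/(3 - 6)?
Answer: 2627/3 ≈ 875.67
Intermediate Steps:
N = -⅓ (N = 1/(-3) = -⅓ ≈ -0.33333)
(-3*(-4) + 5) + 112*(-4*(-2) + N) = (-3*(-4) + 5) + 112*(-4*(-2) - ⅓) = (12 + 5) + 112*(8 - ⅓) = 17 + 112*(23/3) = 17 + 2576/3 = 2627/3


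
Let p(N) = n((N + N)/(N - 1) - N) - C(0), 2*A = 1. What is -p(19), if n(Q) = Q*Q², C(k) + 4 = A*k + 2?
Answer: 3510350/729 ≈ 4815.3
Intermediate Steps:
A = ½ (A = (½)*1 = ½ ≈ 0.50000)
C(k) = -2 + k/2 (C(k) = -4 + (k/2 + 2) = -4 + (2 + k/2) = -2 + k/2)
n(Q) = Q³
p(N) = 2 + (-N + 2*N/(-1 + N))³ (p(N) = ((N + N)/(N - 1) - N)³ - (-2 + (½)*0) = ((2*N)/(-1 + N) - N)³ - (-2 + 0) = (2*N/(-1 + N) - N)³ - 1*(-2) = (-N + 2*N/(-1 + N))³ + 2 = 2 + (-N + 2*N/(-1 + N))³)
-p(19) = -(2 - 1*19³*(-3 + 19)³/(-1 + 19)³) = -(2 - 1*6859*16³/18³) = -(2 - 1*6859*1/5832*4096) = -(2 - 3511808/729) = -1*(-3510350/729) = 3510350/729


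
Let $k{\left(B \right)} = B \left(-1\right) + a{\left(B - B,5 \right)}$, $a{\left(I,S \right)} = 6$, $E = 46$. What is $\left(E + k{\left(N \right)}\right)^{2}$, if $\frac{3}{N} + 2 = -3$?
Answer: $\frac{69169}{25} \approx 2766.8$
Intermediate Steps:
$N = - \frac{3}{5}$ ($N = \frac{3}{-2 - 3} = \frac{3}{-5} = 3 \left(- \frac{1}{5}\right) = - \frac{3}{5} \approx -0.6$)
$k{\left(B \right)} = 6 - B$ ($k{\left(B \right)} = B \left(-1\right) + 6 = - B + 6 = 6 - B$)
$\left(E + k{\left(N \right)}\right)^{2} = \left(46 + \left(6 - - \frac{3}{5}\right)\right)^{2} = \left(46 + \left(6 + \frac{3}{5}\right)\right)^{2} = \left(46 + \frac{33}{5}\right)^{2} = \left(\frac{263}{5}\right)^{2} = \frac{69169}{25}$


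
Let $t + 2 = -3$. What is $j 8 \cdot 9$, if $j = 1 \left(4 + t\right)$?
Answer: $-72$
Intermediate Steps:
$t = -5$ ($t = -2 - 3 = -5$)
$j = -1$ ($j = 1 \left(4 - 5\right) = 1 \left(-1\right) = -1$)
$j 8 \cdot 9 = \left(-1\right) 8 \cdot 9 = \left(-8\right) 9 = -72$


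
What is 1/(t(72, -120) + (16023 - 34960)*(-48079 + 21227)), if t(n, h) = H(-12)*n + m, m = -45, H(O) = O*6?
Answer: 1/508491095 ≈ 1.9666e-9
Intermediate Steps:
H(O) = 6*O
t(n, h) = -45 - 72*n (t(n, h) = (6*(-12))*n - 45 = -72*n - 45 = -45 - 72*n)
1/(t(72, -120) + (16023 - 34960)*(-48079 + 21227)) = 1/((-45 - 72*72) + (16023 - 34960)*(-48079 + 21227)) = 1/((-45 - 5184) - 18937*(-26852)) = 1/(-5229 + 508496324) = 1/508491095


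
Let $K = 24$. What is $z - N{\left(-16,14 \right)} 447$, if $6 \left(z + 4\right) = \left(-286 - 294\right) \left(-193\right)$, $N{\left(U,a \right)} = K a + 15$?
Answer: $- \frac{414733}{3} \approx -1.3824 \cdot 10^{5}$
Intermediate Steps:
$N{\left(U,a \right)} = 15 + 24 a$ ($N{\left(U,a \right)} = 24 a + 15 = 15 + 24 a$)
$z = \frac{55958}{3}$ ($z = -4 + \frac{\left(-286 - 294\right) \left(-193\right)}{6} = -4 + \frac{\left(-580\right) \left(-193\right)}{6} = -4 + \frac{1}{6} \cdot 111940 = -4 + \frac{55970}{3} = \frac{55958}{3} \approx 18653.0$)
$z - N{\left(-16,14 \right)} 447 = \frac{55958}{3} - \left(15 + 24 \cdot 14\right) 447 = \frac{55958}{3} - \left(15 + 336\right) 447 = \frac{55958}{3} - 351 \cdot 447 = \frac{55958}{3} - 156897 = - \frac{414733}{3}$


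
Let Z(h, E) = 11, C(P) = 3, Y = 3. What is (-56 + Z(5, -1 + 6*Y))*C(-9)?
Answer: -135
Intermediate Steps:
(-56 + Z(5, -1 + 6*Y))*C(-9) = (-56 + 11)*3 = -45*3 = -135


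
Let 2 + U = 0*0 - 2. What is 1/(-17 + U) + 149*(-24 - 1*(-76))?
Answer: 162707/21 ≈ 7748.0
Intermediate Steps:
U = -4 (U = -2 + (0*0 - 2) = -2 + (0 - 2) = -2 - 2 = -4)
1/(-17 + U) + 149*(-24 - 1*(-76)) = 1/(-17 - 4) + 149*(-24 - 1*(-76)) = 1/(-21) + 149*(-24 + 76) = -1/21 + 149*52 = -1/21 + 7748 = 162707/21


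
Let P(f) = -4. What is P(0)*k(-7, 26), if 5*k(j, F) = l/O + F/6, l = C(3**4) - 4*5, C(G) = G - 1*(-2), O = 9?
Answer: -136/15 ≈ -9.0667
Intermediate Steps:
C(G) = 2 + G (C(G) = G + 2 = 2 + G)
l = 63 (l = (2 + 3**4) - 4*5 = (2 + 81) - 20 = 83 - 20 = 63)
k(j, F) = 7/5 + F/30 (k(j, F) = (63/9 + F/6)/5 = (63*(1/9) + F*(1/6))/5 = (7 + F/6)/5 = 7/5 + F/30)
P(0)*k(-7, 26) = -4*(7/5 + (1/30)*26) = -4*(7/5 + 13/15) = -4*34/15 = -136/15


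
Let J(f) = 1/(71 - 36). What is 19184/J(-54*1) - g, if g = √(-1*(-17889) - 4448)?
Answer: 671440 - √13441 ≈ 6.7132e+5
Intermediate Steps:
J(f) = 1/35
g = √13441 (g = √(17889 - 4448) = √13441 ≈ 115.94)
19184/J(-54*1) - g = 19184/(1/35) - √13441 = 19184*35 - √13441 = 671440 - √13441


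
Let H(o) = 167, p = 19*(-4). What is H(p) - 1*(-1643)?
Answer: 1810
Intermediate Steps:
p = -76
H(p) - 1*(-1643) = 167 - 1*(-1643) = 167 + 1643 = 1810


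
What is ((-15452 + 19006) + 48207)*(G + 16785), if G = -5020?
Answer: 608968165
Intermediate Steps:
((-15452 + 19006) + 48207)*(G + 16785) = ((-15452 + 19006) + 48207)*(-5020 + 16785) = (3554 + 48207)*11765 = 51761*11765 = 608968165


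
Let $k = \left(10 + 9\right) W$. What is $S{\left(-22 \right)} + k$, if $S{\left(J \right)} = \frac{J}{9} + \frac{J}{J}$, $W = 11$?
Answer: $\frac{1868}{9} \approx 207.56$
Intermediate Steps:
$S{\left(J \right)} = 1 + \frac{J}{9}$ ($S{\left(J \right)} = J \frac{1}{9} + 1 = \frac{J}{9} + 1 = 1 + \frac{J}{9}$)
$k = 209$ ($k = \left(10 + 9\right) 11 = 19 \cdot 11 = 209$)
$S{\left(-22 \right)} + k = \left(1 + \frac{1}{9} \left(-22\right)\right) + 209 = \left(1 - \frac{22}{9}\right) + 209 = - \frac{13}{9} + 209 = \frac{1868}{9}$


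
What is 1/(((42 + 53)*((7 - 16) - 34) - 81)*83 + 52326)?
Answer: -1/293452 ≈ -3.4077e-6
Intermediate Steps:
1/(((42 + 53)*((7 - 16) - 34) - 81)*83 + 52326) = 1/((95*(-9 - 34) - 81)*83 + 52326) = 1/((95*(-43) - 81)*83 + 52326) = 1/((-4085 - 81)*83 + 52326) = 1/(-4166*83 + 52326) = 1/(-345778 + 52326) = 1/(-293452) = -1/293452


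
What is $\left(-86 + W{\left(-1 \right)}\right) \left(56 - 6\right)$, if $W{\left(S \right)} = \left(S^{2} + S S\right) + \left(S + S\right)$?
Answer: $-4300$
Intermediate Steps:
$W{\left(S \right)} = 2 S + 2 S^{2}$ ($W{\left(S \right)} = \left(S^{2} + S^{2}\right) + 2 S = 2 S^{2} + 2 S = 2 S + 2 S^{2}$)
$\left(-86 + W{\left(-1 \right)}\right) \left(56 - 6\right) = \left(-86 + 2 \left(-1\right) \left(1 - 1\right)\right) \left(56 - 6\right) = \left(-86 + 2 \left(-1\right) 0\right) 50 = \left(-86 + 0\right) 50 = \left(-86\right) 50 = -4300$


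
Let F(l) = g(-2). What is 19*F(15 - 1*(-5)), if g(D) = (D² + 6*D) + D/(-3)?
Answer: -418/3 ≈ -139.33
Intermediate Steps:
g(D) = D² + 17*D/3 (g(D) = (D² + 6*D) + D*(-⅓) = (D² + 6*D) - D/3 = D² + 17*D/3)
F(l) = -22/3 (F(l) = (⅓)*(-2)*(17 + 3*(-2)) = (⅓)*(-2)*(17 - 6) = (⅓)*(-2)*11 = -22/3)
19*F(15 - 1*(-5)) = 19*(-22/3) = -418/3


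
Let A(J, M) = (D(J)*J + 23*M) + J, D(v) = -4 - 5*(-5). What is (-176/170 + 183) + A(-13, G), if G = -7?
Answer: -22528/85 ≈ -265.04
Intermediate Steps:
D(v) = 21 (D(v) = -4 + 25 = 21)
A(J, M) = 22*J + 23*M (A(J, M) = (21*J + 23*M) + J = 22*J + 23*M)
(-176/170 + 183) + A(-13, G) = (-176/170 + 183) + (22*(-13) + 23*(-7)) = (-176*1/170 + 183) + (-286 - 161) = (-88/85 + 183) - 447 = 15467/85 - 447 = -22528/85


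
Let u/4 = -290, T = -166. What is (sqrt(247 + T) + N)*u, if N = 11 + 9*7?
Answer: -96280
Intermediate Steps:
N = 74 (N = 11 + 63 = 74)
u = -1160 (u = 4*(-290) = -1160)
(sqrt(247 + T) + N)*u = (sqrt(247 - 166) + 74)*(-1160) = (sqrt(81) + 74)*(-1160) = (9 + 74)*(-1160) = 83*(-1160) = -96280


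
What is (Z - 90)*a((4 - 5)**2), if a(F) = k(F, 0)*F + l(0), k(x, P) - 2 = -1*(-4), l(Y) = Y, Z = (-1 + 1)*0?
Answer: -540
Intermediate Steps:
Z = 0 (Z = 0*0 = 0)
k(x, P) = 6 (k(x, P) = 2 - 1*(-4) = 2 + 4 = 6)
a(F) = 6*F (a(F) = 6*F + 0 = 6*F)
(Z - 90)*a((4 - 5)**2) = (0 - 90)*(6*(4 - 5)**2) = -540*(-1)**2 = -540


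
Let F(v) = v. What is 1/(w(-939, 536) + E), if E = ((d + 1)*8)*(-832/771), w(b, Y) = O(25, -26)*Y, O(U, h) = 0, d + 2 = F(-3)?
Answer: 771/26624 ≈ 0.028959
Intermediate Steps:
d = -5 (d = -2 - 3 = -5)
w(b, Y) = 0 (w(b, Y) = 0*Y = 0)
E = 26624/771 (E = ((-5 + 1)*8)*(-832/771) = (-4*8)*(-832*1/771) = -32*(-832/771) = 26624/771 ≈ 34.532)
1/(w(-939, 536) + E) = 1/(0 + 26624/771) = 1/(26624/771) = 771/26624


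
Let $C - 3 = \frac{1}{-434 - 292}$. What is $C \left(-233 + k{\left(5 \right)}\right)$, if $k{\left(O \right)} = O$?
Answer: $- \frac{82726}{121} \approx -683.69$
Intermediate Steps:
$C = \frac{2177}{726}$ ($C = 3 + \frac{1}{-434 - 292} = 3 + \frac{1}{-726} = 3 - \frac{1}{726} = \frac{2177}{726} \approx 2.9986$)
$C \left(-233 + k{\left(5 \right)}\right) = \frac{2177 \left(-233 + 5\right)}{726} = \frac{2177}{726} \left(-228\right) = - \frac{82726}{121}$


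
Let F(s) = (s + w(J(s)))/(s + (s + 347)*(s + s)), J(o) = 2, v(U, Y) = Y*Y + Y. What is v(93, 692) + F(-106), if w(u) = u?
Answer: 12276154096/25599 ≈ 4.7956e+5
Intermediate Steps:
v(U, Y) = Y + Y**2 (v(U, Y) = Y**2 + Y = Y + Y**2)
F(s) = (2 + s)/(s + 2*s*(347 + s)) (F(s) = (s + 2)/(s + (s + 347)*(s + s)) = (2 + s)/(s + (347 + s)*(2*s)) = (2 + s)/(s + 2*s*(347 + s)))
v(93, 692) + F(-106) = 692*(1 + 692) + (2 - 106)/((-106)*(695 + 2*(-106))) = 692*693 - 1/106*(-104)/(695 - 212) = 479556 - 1/106*(-104)/483 = 479556 - 1/106*1/483*(-104) = 479556 + 52/25599 = 12276154096/25599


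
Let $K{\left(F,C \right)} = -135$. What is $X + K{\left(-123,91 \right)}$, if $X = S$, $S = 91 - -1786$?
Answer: $1742$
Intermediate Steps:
$S = 1877$ ($S = 91 + 1786 = 1877$)
$X = 1877$
$X + K{\left(-123,91 \right)} = 1877 - 135 = 1742$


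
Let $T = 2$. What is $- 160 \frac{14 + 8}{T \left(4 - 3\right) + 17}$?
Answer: $- \frac{3520}{19} \approx -185.26$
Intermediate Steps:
$- 160 \frac{14 + 8}{T \left(4 - 3\right) + 17} = - 160 \frac{14 + 8}{2 \left(4 - 3\right) + 17} = - 160 \frac{22}{2 \cdot 1 + 17} = - 160 \frac{22}{2 + 17} = - 160 \cdot \frac{22}{19} = - 160 \cdot 22 \cdot \frac{1}{19} = \left(-160\right) \frac{22}{19} = - \frac{3520}{19}$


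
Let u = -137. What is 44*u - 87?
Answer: -6115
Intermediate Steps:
44*u - 87 = 44*(-137) - 87 = -6028 - 87 = -6115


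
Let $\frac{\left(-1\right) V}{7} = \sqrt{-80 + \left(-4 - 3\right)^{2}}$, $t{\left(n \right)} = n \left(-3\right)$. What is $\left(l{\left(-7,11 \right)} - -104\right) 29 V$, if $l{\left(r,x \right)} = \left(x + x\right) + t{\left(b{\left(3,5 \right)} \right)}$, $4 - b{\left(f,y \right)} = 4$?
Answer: $- 25578 i \sqrt{31} \approx - 1.4241 \cdot 10^{5} i$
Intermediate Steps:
$b{\left(f,y \right)} = 0$ ($b{\left(f,y \right)} = 4 - 4 = 0$)
$t{\left(n \right)} = - 3 n$
$V = - 7 i \sqrt{31}$ ($V = - 7 \sqrt{-80 + \left(-4 - 3\right)^{2}} = - 7 \sqrt{-80 + \left(-7\right)^{2}} = - 7 \sqrt{-80 + 49} = - 7 \sqrt{-31} = - 7 i \sqrt{31} \approx - 38.974 i$)
$l{\left(r,x \right)} = 2 x$ ($l{\left(r,x \right)} = \left(x + x\right) - 0 = 2 x + 0 = 2 x$)
$\left(l{\left(-7,11 \right)} - -104\right) 29 V = \left(2 \cdot 11 - -104\right) 29 \left(- 7 i \sqrt{31}\right) = \left(22 + 104\right) 29 \left(- 7 i \sqrt{31}\right) = 126 \cdot 29 \left(- 7 i \sqrt{31}\right) = 3654 \left(- 7 i \sqrt{31}\right) = - 25578 i \sqrt{31}$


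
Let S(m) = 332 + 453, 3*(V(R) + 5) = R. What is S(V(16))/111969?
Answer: 785/111969 ≈ 0.0070109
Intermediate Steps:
V(R) = -5 + R/3
S(m) = 785
S(V(16))/111969 = 785/111969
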